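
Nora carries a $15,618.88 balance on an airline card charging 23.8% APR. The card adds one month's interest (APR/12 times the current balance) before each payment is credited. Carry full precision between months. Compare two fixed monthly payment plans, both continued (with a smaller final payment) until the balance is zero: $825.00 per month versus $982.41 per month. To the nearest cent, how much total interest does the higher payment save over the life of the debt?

$825.69

Monthly rate r = 23.8%/12 = 1.98333% = 0.0198333.
At $825.00/mo: n = ⌈−ln(1 − rB₀/P)/ln(1+r)⌉ = 24 payments (last $801.59); total interest = total paid − $15,618.88 = $4,157.71.
At $982.41/mo: 20 payments (last $285.11); total interest $3,332.02.
Interest saved = $4,157.71 − $3,332.02 = $825.69.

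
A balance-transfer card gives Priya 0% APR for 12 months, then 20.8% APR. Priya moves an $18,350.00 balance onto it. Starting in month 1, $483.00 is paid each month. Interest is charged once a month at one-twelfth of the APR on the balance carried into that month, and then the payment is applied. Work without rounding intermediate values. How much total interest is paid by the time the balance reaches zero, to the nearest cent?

$4,276.21

Promo months 1–12 at r₀ = 0%/12 = 0; months 13+ at r₁ = 20.8%/12 = 0.0173333.
After month 12 (no interest yet): B = $18,350.00 − 12·$483.00 = $12,554.00.
Then at r₁ with $483.00/mo: n₂ = −ln(1 − r₁·B/P)/ln(1+r₁) ≈ 34.84 → 35 more payments.
Total paid = 46·$483.00 + $408.21 = $22,626.21; interest = $22,626.21 − $18,350.00 = $4,276.21.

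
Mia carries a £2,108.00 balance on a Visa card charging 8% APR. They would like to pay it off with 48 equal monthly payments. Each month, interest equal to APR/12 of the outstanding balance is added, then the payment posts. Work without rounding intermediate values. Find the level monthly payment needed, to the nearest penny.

Monthly rate r = 8%/12 = 0.666667% = 0.00666667.
Level-payment amortization: P = B₀·r / (1 − (1+r)^(−n)) = 2108.00·0.00666667 / (1 − 1.00667^(−48)).
Denominator 1 − (1+r)^(−48) = 0.27307942.
P = 14.0533 / 0.27307942 ≈ 51.46.

£51.46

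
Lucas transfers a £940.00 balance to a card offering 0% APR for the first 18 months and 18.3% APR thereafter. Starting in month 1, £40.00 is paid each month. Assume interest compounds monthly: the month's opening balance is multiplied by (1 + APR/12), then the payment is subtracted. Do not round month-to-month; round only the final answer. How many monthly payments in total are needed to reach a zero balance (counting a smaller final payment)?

Promo months 1–18 at r₀ = 0%/12 = 0; months 19+ at r₁ = 18.3%/12 = 0.01525.
After month 18 (no interest yet): B = £940.00 − 18·£40.00 = £220.00.
Then at r₁ with £40.00/mo: n₂ = −ln(1 − r₁·B/P)/ln(1+r₁) ≈ 5.79 → 6 more payments.

24 months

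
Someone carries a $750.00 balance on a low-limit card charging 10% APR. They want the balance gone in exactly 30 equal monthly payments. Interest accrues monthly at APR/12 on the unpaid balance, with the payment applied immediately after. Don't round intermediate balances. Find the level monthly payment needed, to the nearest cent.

Monthly rate r = 10%/12 = 0.833333% = 0.00833333.
Level-payment amortization: P = B₀·r / (1 − (1+r)^(−n)) = 750.00·0.00833333 / (1 − 1.00833^(−30)).
Denominator 1 − (1+r)^(−30) = 0.220392027.
P = 6.25 / 0.220392027 ≈ 28.36.

$28.36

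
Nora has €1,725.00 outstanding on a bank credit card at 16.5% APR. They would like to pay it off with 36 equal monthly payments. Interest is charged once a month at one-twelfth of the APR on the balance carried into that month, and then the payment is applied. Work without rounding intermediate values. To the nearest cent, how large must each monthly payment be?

€61.07

Monthly rate r = 16.5%/12 = 1.375% = 0.01375.
Level-payment amortization: P = B₀·r / (1 − (1+r)^(−n)) = 1725.00·0.01375 / (1 − 1.01375^(−36)).
Denominator 1 − (1+r)^(−36) = 0.388369999.
P = 23.7188 / 0.388369999 ≈ 61.07.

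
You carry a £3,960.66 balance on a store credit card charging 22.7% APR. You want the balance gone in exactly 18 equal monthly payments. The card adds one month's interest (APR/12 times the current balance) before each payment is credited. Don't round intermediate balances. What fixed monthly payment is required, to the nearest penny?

£261.67

Monthly rate r = 22.7%/12 = 1.89167% = 0.0189167.
Level-payment amortization: P = B₀·r / (1 − (1+r)^(−n)) = 3960.66·0.0189167 / (1 − 1.01892^(−18)).
Denominator 1 − (1+r)^(−18) = 0.286319207.
P = 74.9225 / 0.286319207 ≈ 261.67.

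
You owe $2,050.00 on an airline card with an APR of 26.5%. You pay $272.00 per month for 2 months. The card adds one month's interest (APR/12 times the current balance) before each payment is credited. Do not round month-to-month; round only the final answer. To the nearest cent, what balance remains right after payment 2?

Monthly rate r = 26.5%/12 = 2.20833% = 0.0220833.
Each month: B ← B·(1+r) − $272.00.
Month 1: interest $45.27; balance after payment $1,823.27.
Month 2: interest $40.26; balance after payment $1,591.53.

$1,591.53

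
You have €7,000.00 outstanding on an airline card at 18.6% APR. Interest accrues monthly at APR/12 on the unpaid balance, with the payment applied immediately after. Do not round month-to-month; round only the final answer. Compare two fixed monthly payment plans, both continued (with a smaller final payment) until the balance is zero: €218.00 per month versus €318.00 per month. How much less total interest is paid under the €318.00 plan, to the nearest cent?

€1,131.16

Monthly rate r = 18.6%/12 = 1.55% = 0.0155.
At €218.00/mo: n = ⌈−ln(1 − rB₀/P)/ln(1+r)⌉ = 45 payments (last €167.57); total interest = total paid − €7,000.00 = €2,759.57.
At €318.00/mo: 28 payments (last €42.41); total interest €1,628.41.
Interest saved = €2,759.57 − €1,628.41 = €1,131.16.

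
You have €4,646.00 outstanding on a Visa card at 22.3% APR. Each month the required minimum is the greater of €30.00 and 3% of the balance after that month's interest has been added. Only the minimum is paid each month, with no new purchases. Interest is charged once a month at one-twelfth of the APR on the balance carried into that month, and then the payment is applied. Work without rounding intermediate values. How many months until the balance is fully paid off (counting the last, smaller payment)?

Monthly rate r = 22.3%/12 = 1.85833% = 0.0185833.
While 3% of the post-interest balance exceeds €30.00, each month B ← (B·(1+r))·(1 − 0.03), i.e. B shrinks by the factor (1+r)·0.97 = 0.98803.
This holds for months 1–130. Entering month 131 the balance is €970.42; 3% of the post-interest balance is now below €30.00, so the flat €30.00 minimum applies from here.
From month 131 a fixed €30.00 at rate r clears €970.42 in 50 more payments. Total: 130 + 50 = 180 months.

180 months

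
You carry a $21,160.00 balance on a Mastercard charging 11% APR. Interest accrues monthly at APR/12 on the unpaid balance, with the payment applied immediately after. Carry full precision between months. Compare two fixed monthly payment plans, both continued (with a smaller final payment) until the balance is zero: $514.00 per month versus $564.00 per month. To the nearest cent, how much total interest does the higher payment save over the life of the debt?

$638.48

Monthly rate r = 11%/12 = 0.916667% = 0.00916667.
At $514.00/mo: n = ⌈−ln(1 − rB₀/P)/ln(1+r)⌉ = 52 payments (last $474.90); total interest = total paid − $21,160.00 = $5,528.90.
At $564.00/mo: 47 payments (last $106.42); total interest $4,890.42.
Interest saved = $5,528.90 − $4,890.42 = $638.48.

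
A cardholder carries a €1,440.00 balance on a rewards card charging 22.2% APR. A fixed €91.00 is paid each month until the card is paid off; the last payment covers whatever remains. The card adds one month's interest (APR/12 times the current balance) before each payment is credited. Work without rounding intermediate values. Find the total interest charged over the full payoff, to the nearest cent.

Monthly rate r = 22.2%/12 = 1.85% = 0.0185.
Payoff takes n = ⌈−ln(1 − rB₀/P)/ln(1+r)⌉ = ⌈18.895⌉ = 19 payments; the last is €81.54.
Total paid = 18·€91.00 + €81.54 = €1,719.54.
Total interest = total paid − principal = €1,719.54 − €1,440.00 = €279.54.

€279.54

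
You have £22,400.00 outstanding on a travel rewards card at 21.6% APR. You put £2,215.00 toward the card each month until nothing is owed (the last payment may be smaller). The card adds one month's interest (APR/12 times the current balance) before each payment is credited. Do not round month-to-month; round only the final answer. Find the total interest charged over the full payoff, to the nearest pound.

Monthly rate r = 21.6%/12 = 1.8% = 0.018.
Payoff takes n = ⌈−ln(1 − rB₀/P)/ln(1+r)⌉ = ⌈11.263⌉ = 12 payments; the last is £586.45.
Total paid = 11·£2,215.00 + £586.45 = £24,951.45.
Total interest = total paid − principal = £24,951.45 − £22,400.00 = £2,551.45.

£2,551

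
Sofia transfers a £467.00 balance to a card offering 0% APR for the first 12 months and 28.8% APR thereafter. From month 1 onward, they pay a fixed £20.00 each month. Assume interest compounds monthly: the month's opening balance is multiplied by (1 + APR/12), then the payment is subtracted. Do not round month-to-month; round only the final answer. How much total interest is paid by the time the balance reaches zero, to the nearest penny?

£41.23

Promo months 1–12 at r₀ = 0%/12 = 0; months 13+ at r₁ = 28.8%/12 = 0.024.
After month 12 (no interest yet): B = £467.00 − 12·£20.00 = £227.00.
Then at r₁ with £20.00/mo: n₂ = −ln(1 − r₁·B/P)/ln(1+r₁) ≈ 13.41 → 14 more payments.
Total paid = 25·£20.00 + £8.23 = £508.23; interest = £508.23 − £467.00 = £41.23.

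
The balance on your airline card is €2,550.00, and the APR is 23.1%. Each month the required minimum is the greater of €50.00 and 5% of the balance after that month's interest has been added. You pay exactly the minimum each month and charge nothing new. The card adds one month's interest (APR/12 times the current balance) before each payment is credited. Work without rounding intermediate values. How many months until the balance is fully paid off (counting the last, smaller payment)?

55 months

Monthly rate r = 23.1%/12 = 1.925% = 0.01925.
While 5% of the post-interest balance exceeds €50.00, each month B ← (B·(1+r))·(1 − 0.05), i.e. B shrinks by the factor (1+r)·0.95 = 0.96829.
This holds for months 1–30. Entering month 31 the balance is €969.77; 5% of the post-interest balance is now below €50.00, so the flat €50.00 minimum applies from here.
From month 31 a fixed €50.00 at rate r clears €969.77 in 25 more payments. Total: 30 + 25 = 55 months.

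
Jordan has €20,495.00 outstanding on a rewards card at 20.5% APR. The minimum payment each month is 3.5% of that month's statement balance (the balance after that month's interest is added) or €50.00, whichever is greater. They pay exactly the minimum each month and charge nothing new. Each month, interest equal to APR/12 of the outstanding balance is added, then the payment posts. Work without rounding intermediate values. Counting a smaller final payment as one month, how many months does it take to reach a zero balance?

Monthly rate r = 20.5%/12 = 1.70833% = 0.0170833.
While 3.5% of the post-interest balance exceeds €50.00, each month B ← (B·(1+r))·(1 − 0.035), i.e. B shrinks by the factor (1+r)·0.965 = 0.98149.
This holds for months 1–144. Entering month 145 the balance is €1,389.70; 3.5% of the post-interest balance is now below €50.00, so the flat €50.00 minimum applies from here.
From month 145 a fixed €50.00 at rate r clears €1,389.70 in 39 more payments. Total: 144 + 39 = 183 months.

183 months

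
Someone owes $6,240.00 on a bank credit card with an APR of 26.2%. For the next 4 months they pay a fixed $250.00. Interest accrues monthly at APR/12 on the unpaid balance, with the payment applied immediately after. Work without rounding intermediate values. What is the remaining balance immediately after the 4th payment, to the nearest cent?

Monthly rate r = 26.2%/12 = 2.18333% = 0.0218333.
Each month: B ← B·(1+r) − $250.00.
Month 1: interest $136.24; balance after payment $6,126.24.
Month 2: interest $133.76; balance after payment $6,010.00.
Month 3: interest $131.22; balance after payment $5,891.21.
Month 4: interest $128.62; balance after payment $5,769.84.

$5,769.84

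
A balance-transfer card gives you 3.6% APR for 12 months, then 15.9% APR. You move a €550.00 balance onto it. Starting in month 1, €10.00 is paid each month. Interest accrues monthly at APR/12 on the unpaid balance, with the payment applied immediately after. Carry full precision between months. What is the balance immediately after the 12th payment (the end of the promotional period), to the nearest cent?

Promo months 1–12 at r₀ = 3.6%/12 = 0.003; months 13+ at r₁ = 15.9%/12 = 0.01325.
After month 12: iterate B ← B·(1+r₀) − €10.00 for 12 months → €448.13.

€448.13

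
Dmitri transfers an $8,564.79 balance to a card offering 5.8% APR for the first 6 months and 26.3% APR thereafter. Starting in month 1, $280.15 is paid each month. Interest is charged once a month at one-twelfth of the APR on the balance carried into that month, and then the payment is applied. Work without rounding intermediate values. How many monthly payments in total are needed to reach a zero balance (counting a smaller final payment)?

44 months

Promo months 1–6 at r₀ = 5.8%/12 = 0.00483333; months 7+ at r₁ = 26.3%/12 = 0.0219167.
After month 6: iterate B ← B·(1+r₀) − $280.15 for 6 months → $7,114.85.
Then at r₁ with $280.15/mo: n₂ = −ln(1 − r₁·B/P)/ln(1+r₁) ≈ 37.51 → 38 more payments.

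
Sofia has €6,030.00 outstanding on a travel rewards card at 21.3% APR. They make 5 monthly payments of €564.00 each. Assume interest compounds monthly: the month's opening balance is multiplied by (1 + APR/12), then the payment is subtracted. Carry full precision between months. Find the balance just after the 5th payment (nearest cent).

€3,662.60

Monthly rate r = 21.3%/12 = 1.775% = 0.01775.
Each month: B ← B·(1+r) − €564.00.
Month 1: interest €107.03; balance after payment €5,573.03.
Month 2: interest €98.92; balance after payment €5,107.95.
Month 3: interest €90.67; balance after payment €4,634.62.
Month 4: interest €82.26; balance after payment €4,152.88.
Month 5: interest €73.71; balance after payment €3,662.60.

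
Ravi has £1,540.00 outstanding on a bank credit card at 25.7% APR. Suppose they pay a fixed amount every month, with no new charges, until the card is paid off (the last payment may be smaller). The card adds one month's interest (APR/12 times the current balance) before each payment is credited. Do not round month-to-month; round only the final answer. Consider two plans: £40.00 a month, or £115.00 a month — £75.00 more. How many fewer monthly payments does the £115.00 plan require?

Monthly rate r = 25.7%/12 = 2.14167% = 0.0214167.
At £40.00/mo: n = ⌈−ln(1 − rB₀/P)/ln(1+r)⌉ = 83 payments (last £5.20); total interest = total paid − £1,540.00 = £1,745.20.
At £115.00/mo: 16 payments (last £109.31); total interest £294.31.
Payments saved = 83 − 16 = 67.

67 fewer payments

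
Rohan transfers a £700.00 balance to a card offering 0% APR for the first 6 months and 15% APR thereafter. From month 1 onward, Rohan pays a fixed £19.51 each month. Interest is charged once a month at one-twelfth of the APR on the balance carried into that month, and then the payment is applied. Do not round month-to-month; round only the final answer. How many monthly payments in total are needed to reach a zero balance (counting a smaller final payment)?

Promo months 1–6 at r₀ = 0%/12 = 0; months 7+ at r₁ = 15%/12 = 0.0125.
After month 6 (no interest yet): B = £700.00 − 6·£19.51 = £582.94.
Then at r₁ with £19.51/mo: n₂ = −ln(1 − r₁·B/P)/ln(1+r₁) ≈ 37.64 → 38 more payments.

44 payments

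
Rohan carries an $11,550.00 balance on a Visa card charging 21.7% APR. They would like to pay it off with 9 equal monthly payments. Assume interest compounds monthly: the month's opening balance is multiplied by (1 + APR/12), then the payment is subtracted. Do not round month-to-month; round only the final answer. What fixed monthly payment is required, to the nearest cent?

$1,402.14

Monthly rate r = 21.7%/12 = 1.80833% = 0.0180833.
Level-payment amortization: P = B₀·r / (1 − (1+r)^(−n)) = 11550.00·0.0180833 / (1 − 1.01808^(−9)).
Denominator 1 − (1+r)^(−9) = 0.14895985.
P = 208.863 / 0.14895985 ≈ 1402.14.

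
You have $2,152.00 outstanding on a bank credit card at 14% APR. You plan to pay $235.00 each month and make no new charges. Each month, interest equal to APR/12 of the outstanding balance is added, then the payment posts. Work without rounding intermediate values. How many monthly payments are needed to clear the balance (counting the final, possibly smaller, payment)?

Monthly rate r = 14%/12 = 1.16667% = 0.0116667.
Recurrence: B ← B·(1+r) − $235.00.
Month 1: interest $25.11; balance after payment $1,942.11.
Month 2: interest $22.66; balance after payment $1,729.76.
Closed form: n = −ln(1 − rB₀/P)/ln(1+r) = −ln(0.89316)/ln(1.01167) ≈ 9.741, so the balance reaches zero during payment 10.

10 months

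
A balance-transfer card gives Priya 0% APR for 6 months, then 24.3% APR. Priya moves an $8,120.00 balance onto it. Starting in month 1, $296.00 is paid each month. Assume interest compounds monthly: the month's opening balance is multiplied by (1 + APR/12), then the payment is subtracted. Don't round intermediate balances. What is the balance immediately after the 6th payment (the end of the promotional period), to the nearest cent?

Promo months 1–6 at r₀ = 0%/12 = 0; months 7+ at r₁ = 24.3%/12 = 0.02025.
After month 6 (no interest yet): B = $8,120.00 − 6·$296.00 = $6,344.00.

$6,344.00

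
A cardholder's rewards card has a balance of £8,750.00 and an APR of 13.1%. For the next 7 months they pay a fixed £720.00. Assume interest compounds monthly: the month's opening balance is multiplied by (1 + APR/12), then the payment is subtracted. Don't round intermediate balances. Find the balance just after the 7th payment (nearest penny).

£4,232.85

Monthly rate r = 13.1%/12 = 1.09167% = 0.0109167.
Each month: B ← B·(1+r) − £720.00.
Month 1: interest £95.52; balance after payment £8,125.52.
Month 2: interest £88.70; balance after payment £7,494.22.
Month 3: interest £81.81; balance after payment £6,856.04.
Month 4: interest £74.85; balance after payment £6,210.88.
Month 5: interest £67.80; balance after payment £5,558.68.
Month 6: interest £60.68; balance after payment £4,899.37.
Month 7: interest £53.48; balance after payment £4,232.85.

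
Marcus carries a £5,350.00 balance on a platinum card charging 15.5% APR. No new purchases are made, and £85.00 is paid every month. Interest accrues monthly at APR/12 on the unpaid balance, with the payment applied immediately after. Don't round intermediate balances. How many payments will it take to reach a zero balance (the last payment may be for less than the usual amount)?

131 months

Monthly rate r = 15.5%/12 = 1.29167% = 0.0129167.
Recurrence: B ← B·(1+r) − £85.00.
Month 1: interest £69.10; balance after payment £5,334.10.
Month 2: interest £68.90; balance after payment £5,318.00.
Closed form: n = −ln(1 − rB₀/P)/ln(1+r) = −ln(0.18701)/ln(1.01292) ≈ 130.637, so the balance reaches zero during payment 131.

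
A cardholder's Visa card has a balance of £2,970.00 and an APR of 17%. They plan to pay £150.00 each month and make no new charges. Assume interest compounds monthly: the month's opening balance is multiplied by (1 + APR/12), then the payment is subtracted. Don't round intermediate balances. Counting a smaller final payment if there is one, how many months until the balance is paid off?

Monthly rate r = 17%/12 = 1.41667% = 0.0141667.
Recurrence: B ← B·(1+r) − £150.00.
Month 1: interest £42.07; balance after payment £2,862.07.
Month 2: interest £40.55; balance after payment £2,752.62.
Closed form: n = −ln(1 − rB₀/P)/ln(1+r) = −ln(0.7195)/ln(1.01417) ≈ 23.402, so the balance reaches zero during payment 24.

24 payments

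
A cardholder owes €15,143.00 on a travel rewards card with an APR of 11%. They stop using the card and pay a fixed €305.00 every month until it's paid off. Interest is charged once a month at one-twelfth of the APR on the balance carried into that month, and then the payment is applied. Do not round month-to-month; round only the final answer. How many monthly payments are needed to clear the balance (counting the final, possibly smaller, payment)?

67 payments

Monthly rate r = 11%/12 = 0.916667% = 0.00916667.
Recurrence: B ← B·(1+r) − €305.00.
Month 1: interest €138.81; balance after payment €14,976.81.
Month 2: interest €137.29; balance after payment €14,809.10.
Closed form: n = −ln(1 − rB₀/P)/ln(1+r) = −ln(0.54488)/ln(1.00917) ≈ 66.542, so the balance reaches zero during payment 67.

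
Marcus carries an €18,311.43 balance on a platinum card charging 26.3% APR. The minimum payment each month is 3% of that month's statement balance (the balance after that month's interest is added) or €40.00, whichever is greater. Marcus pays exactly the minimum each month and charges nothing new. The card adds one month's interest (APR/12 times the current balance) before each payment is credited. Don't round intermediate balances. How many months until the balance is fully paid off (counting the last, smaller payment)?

Monthly rate r = 26.3%/12 = 2.19167% = 0.0219167.
While 3% of the post-interest balance exceeds €40.00, each month B ← (B·(1+r))·(1 − 0.03), i.e. B shrinks by the factor (1+r)·0.97 = 0.99126.
This holds for months 1–301. Entering month 302 the balance is €1,303.39; 3% of the post-interest balance is now below €40.00, so the flat €40.00 minimum applies from here.
From month 302 a fixed €40.00 at rate r clears €1,303.39 in 58 more payments. Total: 301 + 58 = 359 months.

359 months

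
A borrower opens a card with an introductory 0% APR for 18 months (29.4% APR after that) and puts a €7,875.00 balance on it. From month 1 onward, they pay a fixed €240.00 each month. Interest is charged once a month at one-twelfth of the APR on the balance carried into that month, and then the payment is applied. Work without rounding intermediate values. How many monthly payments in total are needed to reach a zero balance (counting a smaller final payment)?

Promo months 1–18 at r₀ = 0%/12 = 0; months 19+ at r₁ = 29.4%/12 = 0.0245.
After month 18 (no interest yet): B = €7,875.00 − 18·€240.00 = €3,555.00.
Then at r₁ with €240.00/mo: n₂ = −ln(1 − r₁·B/P)/ln(1+r₁) ≈ 18.63 → 19 more payments.

37 payments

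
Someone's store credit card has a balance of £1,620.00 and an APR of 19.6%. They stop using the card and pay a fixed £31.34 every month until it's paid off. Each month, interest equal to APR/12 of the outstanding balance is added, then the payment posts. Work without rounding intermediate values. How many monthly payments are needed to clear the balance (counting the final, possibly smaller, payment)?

Monthly rate r = 19.6%/12 = 1.63333% = 0.0163333.
Recurrence: B ← B·(1+r) − £31.34.
Month 1: interest £26.46; balance after payment £1,615.12.
Month 2: interest £26.38; balance after payment £1,610.16.
Closed form: n = −ln(1 − rB₀/P)/ln(1+r) = −ln(0.15571)/ln(1.01633) ≈ 114.790, so the balance reaches zero during payment 115.

115 payments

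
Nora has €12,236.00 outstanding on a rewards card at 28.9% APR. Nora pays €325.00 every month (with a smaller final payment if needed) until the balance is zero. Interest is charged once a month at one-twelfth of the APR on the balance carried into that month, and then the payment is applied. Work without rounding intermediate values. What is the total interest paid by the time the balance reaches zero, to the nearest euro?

€20,160

Monthly rate r = 28.9%/12 = 2.40833% = 0.0240833.
Payoff takes n = ⌈−ln(1 − rB₀/P)/ln(1+r)⌉ = ⌈99.678⌉ = 100 payments; the last is €221.34.
Total paid = 99·€325.00 + €221.34 = €32,396.34.
Total interest = total paid − principal = €32,396.34 − €12,236.00 = €20,160.34.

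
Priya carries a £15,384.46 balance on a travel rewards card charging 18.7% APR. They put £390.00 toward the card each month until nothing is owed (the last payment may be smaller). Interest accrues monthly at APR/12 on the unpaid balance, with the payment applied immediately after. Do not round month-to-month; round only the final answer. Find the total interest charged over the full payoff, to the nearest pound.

£8,672

Monthly rate r = 18.7%/12 = 1.55833% = 0.0155833.
Payoff takes n = ⌈−ln(1 − rB₀/P)/ln(1+r)⌉ = ⌈61.681⌉ = 62 payments; the last is £266.35.
Total paid = 61·£390.00 + £266.35 = £24,056.35.
Total interest = total paid − principal = £24,056.35 − £15,384.46 = £8,671.89.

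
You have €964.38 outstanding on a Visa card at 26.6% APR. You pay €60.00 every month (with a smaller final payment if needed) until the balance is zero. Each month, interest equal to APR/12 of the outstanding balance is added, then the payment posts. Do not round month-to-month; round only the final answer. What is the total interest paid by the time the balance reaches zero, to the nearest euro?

Monthly rate r = 26.6%/12 = 2.21667% = 0.0221667.
Payoff takes n = ⌈−ln(1 − rB₀/P)/ln(1+r)⌉ = ⌈20.092⌉ = 21 payments; the last is €5.55.
Total paid = 20·€60.00 + €5.55 = €1,205.55.
Total interest = total paid − principal = €1,205.55 − €964.38 = €241.17.

€241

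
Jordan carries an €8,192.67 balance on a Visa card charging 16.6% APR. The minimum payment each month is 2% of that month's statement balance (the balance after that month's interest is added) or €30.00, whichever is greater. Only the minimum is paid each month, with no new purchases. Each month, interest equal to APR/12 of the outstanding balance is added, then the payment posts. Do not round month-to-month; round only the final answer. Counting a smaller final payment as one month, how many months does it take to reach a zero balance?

Monthly rate r = 16.6%/12 = 1.38333% = 0.0138333.
While 2% of the post-interest balance exceeds €30.00, each month B ← (B·(1+r))·(1 − 0.02), i.e. B shrinks by the factor (1+r)·0.98 = 0.99356.
This holds for months 1–265. Entering month 266 the balance is €1,477.32; 2% of the post-interest balance is now below €30.00, so the flat €30.00 minimum applies from here.
From month 266 a fixed €30.00 at rate r clears €1,477.32 in 84 more payments. Total: 265 + 84 = 349 months.

349 months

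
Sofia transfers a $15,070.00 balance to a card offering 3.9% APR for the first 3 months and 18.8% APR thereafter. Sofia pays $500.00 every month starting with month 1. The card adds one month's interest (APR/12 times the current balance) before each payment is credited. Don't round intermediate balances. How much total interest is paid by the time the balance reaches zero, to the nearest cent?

Promo months 1–3 at r₀ = 3.9%/12 = 0.00325; months 4+ at r₁ = 18.8%/12 = 0.0156667.
After month 3: iterate B ← B·(1+r₀) − $500.00 for 3 months → $13,712.53.
Then at r₁ with $500.00/mo: n₂ = −ln(1 − r₁·B/P)/ln(1+r₁) ≈ 36.12 → 37 more payments.
Total paid = 39·$500.00 + $61.33 = $19,561.33; interest = $19,561.33 − $15,070.00 = $4,491.33.

$4,491.33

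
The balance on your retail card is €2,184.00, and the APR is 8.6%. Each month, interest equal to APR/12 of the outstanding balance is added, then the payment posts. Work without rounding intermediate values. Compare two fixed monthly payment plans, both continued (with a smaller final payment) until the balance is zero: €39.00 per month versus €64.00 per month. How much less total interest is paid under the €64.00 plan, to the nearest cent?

Monthly rate r = 8.6%/12 = 0.716667% = 0.00716667.
At €39.00/mo: n = ⌈−ln(1 − rB₀/P)/ln(1+r)⌉ = 72 payments (last €32.96); total interest = total paid − €2,184.00 = €617.96.
At €64.00/mo: 40 payments (last €17.57); total interest €329.57.
Interest saved = €617.96 − €329.57 = €288.39.

€288.39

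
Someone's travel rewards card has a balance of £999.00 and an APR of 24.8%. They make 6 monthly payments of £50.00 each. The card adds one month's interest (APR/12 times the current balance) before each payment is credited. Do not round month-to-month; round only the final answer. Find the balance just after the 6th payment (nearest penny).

Monthly rate r = 24.8%/12 = 2.06667% = 0.0206667.
Each month: B ← B·(1+r) − £50.00.
Month 1: interest £20.65; balance after payment £969.65.
Month 2: interest £20.04; balance after payment £939.69.
Month 3: interest £19.42; balance after payment £909.11.
Month 4: interest £18.79; balance after payment £877.89.
Month 5: interest £18.14; balance after payment £846.04.
Month 6: interest £17.48; balance after payment £813.52.

£813.52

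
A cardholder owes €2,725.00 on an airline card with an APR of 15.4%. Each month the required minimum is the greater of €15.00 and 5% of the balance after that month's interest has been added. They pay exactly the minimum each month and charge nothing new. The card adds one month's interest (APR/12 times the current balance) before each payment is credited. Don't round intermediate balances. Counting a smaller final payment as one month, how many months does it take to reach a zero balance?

Monthly rate r = 15.4%/12 = 1.28333% = 0.0128333.
While 5% of the post-interest balance exceeds €15.00, each month B ← (B·(1+r))·(1 − 0.05), i.e. B shrinks by the factor (1+r)·0.95 = 0.96219.
This holds for months 1–58. Entering month 59 the balance is €291.43; 5% of the post-interest balance is now below €15.00, so the flat €15.00 minimum applies from here.
From month 59 a fixed €15.00 at rate r clears €291.43 in 23 more payments. Total: 58 + 23 = 81 months.

81 months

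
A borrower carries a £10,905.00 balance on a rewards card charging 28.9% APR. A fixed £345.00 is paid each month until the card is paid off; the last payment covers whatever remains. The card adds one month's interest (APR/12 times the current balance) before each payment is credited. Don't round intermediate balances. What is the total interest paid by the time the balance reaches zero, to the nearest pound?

Monthly rate r = 28.9%/12 = 2.40833% = 0.0240833.
Payoff takes n = ⌈−ln(1 − rB₀/P)/ln(1+r)⌉ = ⌈60.186⌉ = 61 payments; the last is £64.90.
Total paid = 60·£345.00 + £64.90 = £20,764.90.
Total interest = total paid − principal = £20,764.90 − £10,905.00 = £9,859.90.

£9,860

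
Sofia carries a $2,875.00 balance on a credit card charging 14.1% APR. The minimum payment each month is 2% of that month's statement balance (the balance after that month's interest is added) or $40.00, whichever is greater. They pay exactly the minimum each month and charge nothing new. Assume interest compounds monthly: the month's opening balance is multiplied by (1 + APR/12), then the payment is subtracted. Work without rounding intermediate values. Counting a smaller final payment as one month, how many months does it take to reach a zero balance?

119 months

Monthly rate r = 14.1%/12 = 1.175% = 0.01175.
While 2% of the post-interest balance exceeds $40.00, each month B ← (B·(1+r))·(1 − 0.02), i.e. B shrinks by the factor (1+r)·0.98 = 0.99151.
This holds for months 1–44. Entering month 45 the balance is $1,976.09; 2% of the post-interest balance is now below $40.00, so the flat $40.00 minimum applies from here.
From month 45 a fixed $40.00 at rate r clears $1,976.09 in 75 more payments. Total: 44 + 75 = 119 months.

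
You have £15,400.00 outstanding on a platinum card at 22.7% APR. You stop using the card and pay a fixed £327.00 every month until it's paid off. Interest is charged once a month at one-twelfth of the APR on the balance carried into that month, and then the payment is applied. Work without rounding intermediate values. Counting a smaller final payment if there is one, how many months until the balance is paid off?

Monthly rate r = 22.7%/12 = 1.89167% = 0.0189167.
Recurrence: B ← B·(1+r) − £327.00.
Month 1: interest £291.32; balance after payment £15,364.32.
Month 2: interest £290.64; balance after payment £15,327.96.
Closed form: n = −ln(1 − rB₀/P)/ln(1+r) = −ln(0.10912)/ln(1.01892) ≈ 118.211, so the balance reaches zero during payment 119.

119 months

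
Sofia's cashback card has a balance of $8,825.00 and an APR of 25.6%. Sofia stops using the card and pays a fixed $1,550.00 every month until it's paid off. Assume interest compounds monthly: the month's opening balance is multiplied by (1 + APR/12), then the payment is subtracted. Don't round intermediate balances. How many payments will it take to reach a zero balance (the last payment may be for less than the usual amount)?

7 months

Monthly rate r = 25.6%/12 = 2.13333% = 0.0213333.
Recurrence: B ← B·(1+r) − $1,550.00.
Month 1: interest $188.27; balance after payment $7,463.27.
Month 2: interest $159.22; balance after payment $6,072.48.
Closed form: n = −ln(1 − rB₀/P)/ln(1+r) = −ln(0.87854)/ln(1.02133) ≈ 6.135, so the balance reaches zero during payment 7.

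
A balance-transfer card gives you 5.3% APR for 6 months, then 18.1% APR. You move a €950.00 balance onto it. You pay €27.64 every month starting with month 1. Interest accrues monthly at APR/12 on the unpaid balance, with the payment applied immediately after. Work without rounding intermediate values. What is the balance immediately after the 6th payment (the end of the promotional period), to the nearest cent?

€807.77

Promo months 1–6 at r₀ = 5.3%/12 = 0.00441667; months 7+ at r₁ = 18.1%/12 = 0.0150833.
After month 6: iterate B ← B·(1+r₀) − €27.64 for 6 months → €807.77.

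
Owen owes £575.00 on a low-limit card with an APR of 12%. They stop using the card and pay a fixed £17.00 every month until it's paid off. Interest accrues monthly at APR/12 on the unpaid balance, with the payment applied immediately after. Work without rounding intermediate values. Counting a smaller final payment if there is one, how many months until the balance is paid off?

42 months

Monthly rate r = 12%/12 = 1% = 0.01.
Recurrence: B ← B·(1+r) − £17.00.
Month 1: interest £5.75; balance after payment £563.75.
Month 2: interest £5.64; balance after payment £552.39.
Closed form: n = −ln(1 − rB₀/P)/ln(1+r) = −ln(0.66176)/ln(1.01) ≈ 41.491, so the balance reaches zero during payment 42.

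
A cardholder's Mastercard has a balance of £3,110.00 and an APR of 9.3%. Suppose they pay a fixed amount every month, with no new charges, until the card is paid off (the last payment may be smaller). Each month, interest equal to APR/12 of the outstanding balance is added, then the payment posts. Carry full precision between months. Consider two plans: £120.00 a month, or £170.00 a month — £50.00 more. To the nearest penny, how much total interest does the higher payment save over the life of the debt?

Monthly rate r = 9.3%/12 = 0.775% = 0.00775.
At £120.00/mo: n = ⌈−ln(1 − rB₀/P)/ln(1+r)⌉ = 30 payments (last £5.12); total interest = total paid − £3,110.00 = £375.12.
At £170.00/mo: 20 payments (last £136.89); total interest £256.89.
Interest saved = £375.12 − £256.89 = £118.23.

£118.23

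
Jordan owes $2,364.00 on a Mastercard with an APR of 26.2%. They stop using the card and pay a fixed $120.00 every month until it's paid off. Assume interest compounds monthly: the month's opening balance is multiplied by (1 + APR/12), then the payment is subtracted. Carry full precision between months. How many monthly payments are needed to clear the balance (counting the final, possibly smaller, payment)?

Monthly rate r = 26.2%/12 = 2.18333% = 0.0218333.
Recurrence: B ← B·(1+r) − $120.00.
Month 1: interest $51.61; balance after payment $2,295.61.
Month 2: interest $50.12; balance after payment $2,225.73.
Closed form: n = −ln(1 − rB₀/P)/ln(1+r) = −ln(0.56988)/ln(1.02183) ≈ 26.035, so the balance reaches zero during payment 27.

27 payments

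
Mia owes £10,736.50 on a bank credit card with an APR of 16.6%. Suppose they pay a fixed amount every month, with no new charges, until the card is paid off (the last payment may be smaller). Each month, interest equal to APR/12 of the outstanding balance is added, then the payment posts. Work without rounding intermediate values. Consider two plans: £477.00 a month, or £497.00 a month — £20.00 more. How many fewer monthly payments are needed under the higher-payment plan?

2 fewer payments

Monthly rate r = 16.6%/12 = 1.38333% = 0.0138333.
At £477.00/mo: n = ⌈−ln(1 − rB₀/P)/ln(1+r)⌉ = 28 payments (last £73.52); total interest = total paid − £10,736.50 = £2,216.02.
At £497.00/mo: 26 payments (last £418.31); total interest £2,106.81.
Payments saved = 28 − 26 = 2.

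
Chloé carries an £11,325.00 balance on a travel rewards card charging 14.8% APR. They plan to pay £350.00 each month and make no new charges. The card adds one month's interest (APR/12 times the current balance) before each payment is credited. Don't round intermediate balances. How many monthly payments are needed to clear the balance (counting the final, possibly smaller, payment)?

Monthly rate r = 14.8%/12 = 1.23333% = 0.0123333.
Recurrence: B ← B·(1+r) − £350.00.
Month 1: interest £139.68; balance after payment £11,114.67.
Month 2: interest £137.08; balance after payment £10,901.76.
Closed form: n = −ln(1 − rB₀/P)/ln(1+r) = −ln(0.60093)/ln(1.01233) ≈ 41.547, so the balance reaches zero during payment 42.

42 payments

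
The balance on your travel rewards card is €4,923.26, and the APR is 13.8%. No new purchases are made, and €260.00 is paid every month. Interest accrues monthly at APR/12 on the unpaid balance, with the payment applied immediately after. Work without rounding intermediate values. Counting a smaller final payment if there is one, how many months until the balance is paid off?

22 months

Monthly rate r = 13.8%/12 = 1.15% = 0.0115.
Recurrence: B ← B·(1+r) − €260.00.
Month 1: interest €56.62; balance after payment €4,719.88.
Month 2: interest €54.28; balance after payment €4,514.16.
Closed form: n = −ln(1 − rB₀/P)/ln(1+r) = −ln(0.78224)/ln(1.0115) ≈ 21.478, so the balance reaches zero during payment 22.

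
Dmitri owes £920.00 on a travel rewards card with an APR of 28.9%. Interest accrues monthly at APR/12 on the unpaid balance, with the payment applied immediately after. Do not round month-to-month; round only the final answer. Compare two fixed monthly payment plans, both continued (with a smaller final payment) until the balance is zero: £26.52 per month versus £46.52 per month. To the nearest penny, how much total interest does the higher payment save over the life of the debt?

£746.68

Monthly rate r = 28.9%/12 = 2.40833% = 0.0240833.
At £26.52/mo: n = ⌈−ln(1 − rB₀/P)/ln(1+r)⌉ = 76 payments (last £22.13); total interest = total paid − £920.00 = £1,091.13.
At £46.52/mo: 28 payments (last £8.41); total interest £344.45.
Interest saved = £1,091.13 − £344.45 = £746.68.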